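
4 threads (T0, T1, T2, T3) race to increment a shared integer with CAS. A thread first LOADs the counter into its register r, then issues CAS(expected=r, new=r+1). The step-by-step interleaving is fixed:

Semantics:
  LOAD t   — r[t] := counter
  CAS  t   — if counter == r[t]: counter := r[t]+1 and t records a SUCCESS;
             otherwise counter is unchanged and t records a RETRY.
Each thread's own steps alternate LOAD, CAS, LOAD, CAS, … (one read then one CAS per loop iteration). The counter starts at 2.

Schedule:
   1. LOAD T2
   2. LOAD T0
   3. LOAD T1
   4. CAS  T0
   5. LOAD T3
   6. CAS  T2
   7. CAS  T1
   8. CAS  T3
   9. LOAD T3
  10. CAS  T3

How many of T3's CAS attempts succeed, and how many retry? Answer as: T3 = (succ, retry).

T3 = (2, 0)

   1) LOAD T2:  M=2  r_T2=2
   2) LOAD T0:  M=2  r_T0=2
   3) LOAD T1:  M=2  r_T1=2
   4) CAS  T0:  M=3  r_T0=2 ✓
   5) LOAD T3:  M=3  r_T3=3
   6) CAS  T2:  M=3  r_T2=2 ✗
   7) CAS  T1:  M=3  r_T1=2 ✗
   8) CAS  T3:  M=4  r_T3=3 ✓
   9) LOAD T3:  M=4  r_T3=4
  10) CAS  T3:  M=5  r_T3=4 ✓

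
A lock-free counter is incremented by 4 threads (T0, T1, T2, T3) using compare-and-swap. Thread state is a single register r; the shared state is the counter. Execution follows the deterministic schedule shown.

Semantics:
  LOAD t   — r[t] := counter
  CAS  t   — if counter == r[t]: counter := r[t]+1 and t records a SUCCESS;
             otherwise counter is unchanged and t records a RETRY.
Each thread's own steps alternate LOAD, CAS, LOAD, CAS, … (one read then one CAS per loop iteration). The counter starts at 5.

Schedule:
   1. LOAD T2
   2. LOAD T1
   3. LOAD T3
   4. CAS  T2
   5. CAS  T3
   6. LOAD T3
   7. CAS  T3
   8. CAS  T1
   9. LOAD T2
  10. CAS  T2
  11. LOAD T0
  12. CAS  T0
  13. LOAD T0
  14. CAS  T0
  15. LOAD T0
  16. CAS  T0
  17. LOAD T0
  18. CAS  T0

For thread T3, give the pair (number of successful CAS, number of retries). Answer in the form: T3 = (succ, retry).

T3 = (1, 1)

1. LOAD T2 → mem=5 r[T2]=5 [LOAD]
2. LOAD T1 → mem=5 r[T1]=5 [LOAD]
3. LOAD T3 → mem=5 r[T3]=5 [LOAD]
4. CAS T2 → mem=6 r[T2]=5 [OK]
5. CAS T3 → mem=6 r[T3]=5 [RETRY]
6. LOAD T3 → mem=6 r[T3]=6 [LOAD]
7. CAS T3 → mem=7 r[T3]=6 [OK]
8. CAS T1 → mem=7 r[T1]=5 [RETRY]
9. LOAD T2 → mem=7 r[T2]=7 [LOAD]
10. CAS T2 → mem=8 r[T2]=7 [OK]
11. LOAD T0 → mem=8 r[T0]=8 [LOAD]
12. CAS T0 → mem=9 r[T0]=8 [OK]
13. LOAD T0 → mem=9 r[T0]=9 [LOAD]
14. CAS T0 → mem=10 r[T0]=9 [OK]
15. LOAD T0 → mem=10 r[T0]=10 [LOAD]
16. CAS T0 → mem=11 r[T0]=10 [OK]
17. LOAD T0 → mem=11 r[T0]=11 [LOAD]
18. CAS T0 → mem=12 r[T0]=11 [OK]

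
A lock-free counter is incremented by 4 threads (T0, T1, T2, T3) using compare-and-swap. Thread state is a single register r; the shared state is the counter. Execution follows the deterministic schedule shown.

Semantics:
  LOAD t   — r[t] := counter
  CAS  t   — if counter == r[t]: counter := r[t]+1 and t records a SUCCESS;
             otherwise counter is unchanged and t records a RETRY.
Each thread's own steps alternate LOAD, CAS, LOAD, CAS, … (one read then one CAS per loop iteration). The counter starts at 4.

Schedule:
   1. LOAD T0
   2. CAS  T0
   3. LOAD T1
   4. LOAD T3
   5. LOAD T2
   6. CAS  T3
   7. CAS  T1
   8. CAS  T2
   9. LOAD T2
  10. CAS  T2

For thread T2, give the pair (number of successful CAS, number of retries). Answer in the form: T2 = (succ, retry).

T2 = (1, 1)

1. LOAD T0 → mem=4 r[T0]=4 [LOAD]
2. CAS T0 → mem=5 r[T0]=4 [OK]
3. LOAD T1 → mem=5 r[T1]=5 [LOAD]
4. LOAD T3 → mem=5 r[T3]=5 [LOAD]
5. LOAD T2 → mem=5 r[T2]=5 [LOAD]
6. CAS T3 → mem=6 r[T3]=5 [OK]
7. CAS T1 → mem=6 r[T1]=5 [RETRY]
8. CAS T2 → mem=6 r[T2]=5 [RETRY]
9. LOAD T2 → mem=6 r[T2]=6 [LOAD]
10. CAS T2 → mem=7 r[T2]=6 [OK]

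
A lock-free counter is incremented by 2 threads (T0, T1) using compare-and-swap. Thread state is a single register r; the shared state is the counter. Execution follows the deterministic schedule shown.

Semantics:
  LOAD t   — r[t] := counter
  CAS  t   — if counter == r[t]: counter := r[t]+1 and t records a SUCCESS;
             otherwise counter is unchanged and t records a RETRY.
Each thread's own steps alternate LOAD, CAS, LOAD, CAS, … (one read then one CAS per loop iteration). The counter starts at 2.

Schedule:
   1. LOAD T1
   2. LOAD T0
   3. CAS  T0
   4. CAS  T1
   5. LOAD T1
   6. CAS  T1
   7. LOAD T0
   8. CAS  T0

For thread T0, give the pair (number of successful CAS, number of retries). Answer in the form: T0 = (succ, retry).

T0 = (2, 0)

[1] T1.load  rd  (counter 2, T1.r 2)
[2] T0.load  rd  (counter 2, T0.r 2)
[3] T0.cas  hit  (counter 3, T0.r 2)
[4] T1.cas  miss  (counter 3, T1.r 2)
[5] T1.load  rd  (counter 3, T1.r 3)
[6] T1.cas  hit  (counter 4, T1.r 3)
[7] T0.load  rd  (counter 4, T0.r 4)
[8] T0.cas  hit  (counter 5, T0.r 4)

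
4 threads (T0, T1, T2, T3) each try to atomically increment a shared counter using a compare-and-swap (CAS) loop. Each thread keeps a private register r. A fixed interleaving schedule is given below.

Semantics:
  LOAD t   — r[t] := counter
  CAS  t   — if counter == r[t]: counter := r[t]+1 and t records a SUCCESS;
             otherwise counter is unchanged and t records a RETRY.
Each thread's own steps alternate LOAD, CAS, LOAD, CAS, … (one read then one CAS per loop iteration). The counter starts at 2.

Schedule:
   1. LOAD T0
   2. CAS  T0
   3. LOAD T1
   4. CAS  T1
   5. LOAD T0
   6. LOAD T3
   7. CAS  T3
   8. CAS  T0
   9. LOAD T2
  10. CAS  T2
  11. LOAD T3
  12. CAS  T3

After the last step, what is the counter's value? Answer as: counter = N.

counter = 7

#1 T0 reads 2
#2 T0 CAS(2→3) writes; counter now 3
#3 T1 reads 3
#4 T1 CAS(3→4) writes; counter now 4
#5 T0 reads 4
#6 T3 reads 4
#7 T3 CAS(4→5) writes; counter now 5
#8 T0 CAS(4→5) fails; counter now 5
#9 T2 reads 5
#10 T2 CAS(5→6) writes; counter now 6
#11 T3 reads 6
#12 T3 CAS(6→7) writes; counter now 7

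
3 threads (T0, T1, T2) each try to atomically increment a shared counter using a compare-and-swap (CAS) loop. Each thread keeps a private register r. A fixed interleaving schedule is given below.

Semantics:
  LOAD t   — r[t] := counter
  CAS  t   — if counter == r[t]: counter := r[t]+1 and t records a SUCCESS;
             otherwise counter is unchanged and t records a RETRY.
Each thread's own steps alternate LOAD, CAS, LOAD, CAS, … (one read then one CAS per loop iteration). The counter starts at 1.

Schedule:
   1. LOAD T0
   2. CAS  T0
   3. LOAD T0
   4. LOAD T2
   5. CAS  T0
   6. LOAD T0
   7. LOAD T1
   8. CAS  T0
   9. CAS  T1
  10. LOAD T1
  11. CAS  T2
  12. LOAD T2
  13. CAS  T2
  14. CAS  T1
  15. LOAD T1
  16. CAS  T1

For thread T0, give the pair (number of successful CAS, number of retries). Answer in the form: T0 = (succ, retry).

   1) LOAD T0:  M=1  r_T0=1
   2) CAS  T0:  M=2  r_T0=1 ✓
   3) LOAD T0:  M=2  r_T0=2
   4) LOAD T2:  M=2  r_T2=2
   5) CAS  T0:  M=3  r_T0=2 ✓
   6) LOAD T0:  M=3  r_T0=3
   7) LOAD T1:  M=3  r_T1=3
   8) CAS  T0:  M=4  r_T0=3 ✓
   9) CAS  T1:  M=4  r_T1=3 ✗
  10) LOAD T1:  M=4  r_T1=4
  11) CAS  T2:  M=4  r_T2=2 ✗
  12) LOAD T2:  M=4  r_T2=4
  13) CAS  T2:  M=5  r_T2=4 ✓
  14) CAS  T1:  M=5  r_T1=4 ✗
  15) LOAD T1:  M=5  r_T1=5
  16) CAS  T1:  M=6  r_T1=5 ✓

T0 = (3, 0)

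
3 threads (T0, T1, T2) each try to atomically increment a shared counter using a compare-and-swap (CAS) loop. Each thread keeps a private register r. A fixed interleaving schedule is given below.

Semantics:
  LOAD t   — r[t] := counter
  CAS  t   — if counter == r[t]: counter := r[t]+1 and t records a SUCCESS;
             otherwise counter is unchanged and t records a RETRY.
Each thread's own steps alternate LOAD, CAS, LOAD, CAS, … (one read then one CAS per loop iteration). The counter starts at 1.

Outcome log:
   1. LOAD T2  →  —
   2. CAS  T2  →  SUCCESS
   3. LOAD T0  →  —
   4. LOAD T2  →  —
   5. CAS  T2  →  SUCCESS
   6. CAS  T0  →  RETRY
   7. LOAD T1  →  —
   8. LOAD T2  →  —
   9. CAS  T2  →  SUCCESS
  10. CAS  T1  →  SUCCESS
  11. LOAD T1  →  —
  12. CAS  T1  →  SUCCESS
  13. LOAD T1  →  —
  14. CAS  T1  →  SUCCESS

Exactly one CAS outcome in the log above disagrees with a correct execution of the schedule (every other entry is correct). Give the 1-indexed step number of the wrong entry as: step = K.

step = 10

Reference trace:
1. LOAD T2 → mem=1 r[T2]=1 [LOAD]
2. CAS T2 → mem=2 r[T2]=1 [OK]
3. LOAD T0 → mem=2 r[T0]=2 [LOAD]
4. LOAD T2 → mem=2 r[T2]=2 [LOAD]
5. CAS T2 → mem=3 r[T2]=2 [OK]
6. CAS T0 → mem=3 r[T0]=2 [RETRY]
7. LOAD T1 → mem=3 r[T1]=3 [LOAD]
8. LOAD T2 → mem=3 r[T2]=3 [LOAD]
9. CAS T2 → mem=4 r[T2]=3 [OK]
10. CAS T1 → mem=4 r[T1]=3 [RETRY]
11. LOAD T1 → mem=4 r[T1]=4 [LOAD]
12. CAS T1 → mem=5 r[T1]=4 [OK]
13. LOAD T1 → mem=5 r[T1]=5 [LOAD]
14. CAS T1 → mem=6 r[T1]=5 [OK]
Log disagrees first at step 10.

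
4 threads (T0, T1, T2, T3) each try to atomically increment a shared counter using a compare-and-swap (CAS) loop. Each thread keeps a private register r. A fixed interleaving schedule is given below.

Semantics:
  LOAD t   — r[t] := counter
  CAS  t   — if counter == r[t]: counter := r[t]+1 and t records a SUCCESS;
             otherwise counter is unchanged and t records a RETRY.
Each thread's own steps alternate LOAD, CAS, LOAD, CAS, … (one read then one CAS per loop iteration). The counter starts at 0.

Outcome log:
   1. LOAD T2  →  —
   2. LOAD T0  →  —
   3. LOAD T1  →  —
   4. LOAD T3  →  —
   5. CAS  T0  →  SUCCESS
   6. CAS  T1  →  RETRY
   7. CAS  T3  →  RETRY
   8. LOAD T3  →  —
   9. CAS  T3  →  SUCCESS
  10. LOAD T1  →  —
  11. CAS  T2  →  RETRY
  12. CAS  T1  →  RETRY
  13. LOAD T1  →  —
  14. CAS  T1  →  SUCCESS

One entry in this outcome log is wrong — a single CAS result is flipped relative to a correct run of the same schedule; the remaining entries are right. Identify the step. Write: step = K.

step = 12

Correct run:
1. LOAD T2 → mem=0 r[T2]=0 [LOAD]
2. LOAD T0 → mem=0 r[T0]=0 [LOAD]
3. LOAD T1 → mem=0 r[T1]=0 [LOAD]
4. LOAD T3 → mem=0 r[T3]=0 [LOAD]
5. CAS T0 → mem=1 r[T0]=0 [OK]
6. CAS T1 → mem=1 r[T1]=0 [RETRY]
7. CAS T3 → mem=1 r[T3]=0 [RETRY]
8. LOAD T3 → mem=1 r[T3]=1 [LOAD]
9. CAS T3 → mem=2 r[T3]=1 [OK]
10. LOAD T1 → mem=2 r[T1]=2 [LOAD]
11. CAS T2 → mem=2 r[T2]=0 [RETRY]
12. CAS T1 → mem=3 r[T1]=2 [OK]
13. LOAD T1 → mem=3 r[T1]=3 [LOAD]
14. CAS T1 → mem=4 r[T1]=3 [OK]
Mismatch at 12.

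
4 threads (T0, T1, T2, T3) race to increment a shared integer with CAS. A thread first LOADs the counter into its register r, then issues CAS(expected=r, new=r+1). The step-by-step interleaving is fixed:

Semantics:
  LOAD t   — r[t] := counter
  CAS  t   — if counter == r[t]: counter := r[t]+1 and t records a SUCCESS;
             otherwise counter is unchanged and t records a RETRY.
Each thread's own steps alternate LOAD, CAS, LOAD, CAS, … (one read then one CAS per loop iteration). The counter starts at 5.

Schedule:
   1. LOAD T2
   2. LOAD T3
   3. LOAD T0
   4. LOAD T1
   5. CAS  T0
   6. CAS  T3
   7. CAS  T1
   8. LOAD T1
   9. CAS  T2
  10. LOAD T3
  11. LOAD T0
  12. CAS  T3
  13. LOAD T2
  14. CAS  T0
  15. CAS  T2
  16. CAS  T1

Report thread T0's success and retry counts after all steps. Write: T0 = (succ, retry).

1. LOAD T2 → mem=5 r[T2]=5 [LOAD]
2. LOAD T3 → mem=5 r[T3]=5 [LOAD]
3. LOAD T0 → mem=5 r[T0]=5 [LOAD]
4. LOAD T1 → mem=5 r[T1]=5 [LOAD]
5. CAS T0 → mem=6 r[T0]=5 [OK]
6. CAS T3 → mem=6 r[T3]=5 [RETRY]
7. CAS T1 → mem=6 r[T1]=5 [RETRY]
8. LOAD T1 → mem=6 r[T1]=6 [LOAD]
9. CAS T2 → mem=6 r[T2]=5 [RETRY]
10. LOAD T3 → mem=6 r[T3]=6 [LOAD]
11. LOAD T0 → mem=6 r[T0]=6 [LOAD]
12. CAS T3 → mem=7 r[T3]=6 [OK]
13. LOAD T2 → mem=7 r[T2]=7 [LOAD]
14. CAS T0 → mem=7 r[T0]=6 [RETRY]
15. CAS T2 → mem=8 r[T2]=7 [OK]
16. CAS T1 → mem=8 r[T1]=6 [RETRY]

T0 = (1, 1)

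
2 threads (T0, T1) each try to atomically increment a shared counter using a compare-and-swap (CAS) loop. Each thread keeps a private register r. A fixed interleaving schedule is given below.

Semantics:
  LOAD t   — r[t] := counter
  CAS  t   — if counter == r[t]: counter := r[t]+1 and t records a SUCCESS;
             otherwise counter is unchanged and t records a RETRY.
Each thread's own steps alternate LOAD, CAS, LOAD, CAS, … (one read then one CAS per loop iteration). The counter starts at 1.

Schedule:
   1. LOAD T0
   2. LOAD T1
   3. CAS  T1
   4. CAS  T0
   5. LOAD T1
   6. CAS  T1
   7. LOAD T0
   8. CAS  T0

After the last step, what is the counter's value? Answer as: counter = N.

counter = 4

1. LOAD T0 → mem=1 r[T0]=1 [LOAD]
2. LOAD T1 → mem=1 r[T1]=1 [LOAD]
3. CAS T1 → mem=2 r[T1]=1 [OK]
4. CAS T0 → mem=2 r[T0]=1 [RETRY]
5. LOAD T1 → mem=2 r[T1]=2 [LOAD]
6. CAS T1 → mem=3 r[T1]=2 [OK]
7. LOAD T0 → mem=3 r[T0]=3 [LOAD]
8. CAS T0 → mem=4 r[T0]=3 [OK]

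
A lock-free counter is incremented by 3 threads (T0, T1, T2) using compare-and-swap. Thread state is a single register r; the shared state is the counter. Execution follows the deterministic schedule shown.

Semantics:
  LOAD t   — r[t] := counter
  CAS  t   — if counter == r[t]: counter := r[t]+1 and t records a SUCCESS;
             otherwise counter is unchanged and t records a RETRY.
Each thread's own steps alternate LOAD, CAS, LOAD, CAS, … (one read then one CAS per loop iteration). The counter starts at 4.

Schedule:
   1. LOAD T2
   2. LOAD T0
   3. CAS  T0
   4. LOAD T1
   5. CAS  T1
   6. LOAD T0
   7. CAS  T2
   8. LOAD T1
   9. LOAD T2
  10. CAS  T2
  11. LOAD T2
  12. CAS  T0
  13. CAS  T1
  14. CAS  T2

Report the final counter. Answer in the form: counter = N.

counter = 8

T2 LOAD — after: cnt=4, r=4 — load
T0 LOAD — after: cnt=4, r=4 — load
T0 CAS — after: cnt=5, r=4 — ok
T1 LOAD — after: cnt=5, r=5 — load
T1 CAS — after: cnt=6, r=5 — ok
T0 LOAD — after: cnt=6, r=6 — load
T2 CAS — after: cnt=6, r=4 — retry
T1 LOAD — after: cnt=6, r=6 — load
T2 LOAD — after: cnt=6, r=6 — load
T2 CAS — after: cnt=7, r=6 — ok
T2 LOAD — after: cnt=7, r=7 — load
T0 CAS — after: cnt=7, r=6 — retry
T1 CAS — after: cnt=7, r=6 — retry
T2 CAS — after: cnt=8, r=7 — ok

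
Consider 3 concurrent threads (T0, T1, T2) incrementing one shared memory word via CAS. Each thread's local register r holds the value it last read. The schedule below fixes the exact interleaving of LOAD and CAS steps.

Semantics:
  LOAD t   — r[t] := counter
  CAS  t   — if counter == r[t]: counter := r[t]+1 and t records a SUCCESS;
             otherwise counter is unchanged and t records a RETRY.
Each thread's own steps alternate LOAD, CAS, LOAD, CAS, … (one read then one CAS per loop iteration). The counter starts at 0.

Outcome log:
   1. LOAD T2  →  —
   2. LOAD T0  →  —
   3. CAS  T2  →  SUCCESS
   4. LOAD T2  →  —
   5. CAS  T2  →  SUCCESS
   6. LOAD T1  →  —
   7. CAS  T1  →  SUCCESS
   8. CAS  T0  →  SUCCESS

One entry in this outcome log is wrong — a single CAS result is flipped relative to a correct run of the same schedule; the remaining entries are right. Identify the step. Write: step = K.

Correct run:
T2 LOAD — after: cnt=0, r=0 — load
T0 LOAD — after: cnt=0, r=0 — load
T2 CAS — after: cnt=1, r=0 — ok
T2 LOAD — after: cnt=1, r=1 — load
T2 CAS — after: cnt=2, r=1 — ok
T1 LOAD — after: cnt=2, r=2 — load
T1 CAS — after: cnt=3, r=2 — ok
T0 CAS — after: cnt=3, r=0 — retry
Log disagrees first at step 8.

step = 8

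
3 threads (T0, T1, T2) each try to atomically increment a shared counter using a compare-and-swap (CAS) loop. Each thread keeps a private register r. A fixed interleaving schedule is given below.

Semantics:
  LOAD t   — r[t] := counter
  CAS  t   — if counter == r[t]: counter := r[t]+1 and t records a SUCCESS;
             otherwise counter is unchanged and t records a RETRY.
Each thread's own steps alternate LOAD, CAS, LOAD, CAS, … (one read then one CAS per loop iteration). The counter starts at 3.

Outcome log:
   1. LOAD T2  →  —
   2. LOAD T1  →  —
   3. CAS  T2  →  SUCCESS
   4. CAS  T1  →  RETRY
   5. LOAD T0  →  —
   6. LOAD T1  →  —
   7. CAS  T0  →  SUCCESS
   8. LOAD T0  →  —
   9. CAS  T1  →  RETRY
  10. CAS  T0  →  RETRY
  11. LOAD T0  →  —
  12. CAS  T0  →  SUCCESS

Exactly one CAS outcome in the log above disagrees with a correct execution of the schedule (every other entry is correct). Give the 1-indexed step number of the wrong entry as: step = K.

Reference trace:
   1) LOAD T2:  M=3  r_T2=3
   2) LOAD T1:  M=3  r_T1=3
   3) CAS  T2:  M=4  r_T2=3 ✓
   4) CAS  T1:  M=4  r_T1=3 ✗
   5) LOAD T0:  M=4  r_T0=4
   6) LOAD T1:  M=4  r_T1=4
   7) CAS  T0:  M=5  r_T0=4 ✓
   8) LOAD T0:  M=5  r_T0=5
   9) CAS  T1:  M=5  r_T1=4 ✗
  10) CAS  T0:  M=6  r_T0=5 ✓
  11) LOAD T0:  M=6  r_T0=6
  12) CAS  T0:  M=7  r_T0=6 ✓
Flip is step 10.

step = 10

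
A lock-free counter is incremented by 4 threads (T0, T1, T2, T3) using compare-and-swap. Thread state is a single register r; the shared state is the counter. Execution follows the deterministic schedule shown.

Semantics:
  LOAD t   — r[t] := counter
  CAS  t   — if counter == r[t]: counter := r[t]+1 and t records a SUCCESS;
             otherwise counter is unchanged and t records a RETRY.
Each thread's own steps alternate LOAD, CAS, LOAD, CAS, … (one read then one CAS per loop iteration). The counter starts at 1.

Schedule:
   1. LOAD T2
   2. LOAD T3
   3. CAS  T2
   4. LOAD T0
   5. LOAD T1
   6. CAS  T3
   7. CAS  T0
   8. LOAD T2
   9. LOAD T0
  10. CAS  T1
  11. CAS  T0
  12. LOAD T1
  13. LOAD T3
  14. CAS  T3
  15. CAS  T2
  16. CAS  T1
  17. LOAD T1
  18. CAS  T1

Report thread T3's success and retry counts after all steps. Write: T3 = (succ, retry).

step 1: T2 LOAD ⇒ load; ctr=1 reg=1
step 2: T3 LOAD ⇒ load; ctr=1 reg=1
step 3: T2 CAS ⇒ ok; ctr=2 reg=1
step 4: T0 LOAD ⇒ load; ctr=2 reg=2
step 5: T1 LOAD ⇒ load; ctr=2 reg=2
step 6: T3 CAS ⇒ retry; ctr=2 reg=1
step 7: T0 CAS ⇒ ok; ctr=3 reg=2
step 8: T2 LOAD ⇒ load; ctr=3 reg=3
step 9: T0 LOAD ⇒ load; ctr=3 reg=3
step 10: T1 CAS ⇒ retry; ctr=3 reg=2
step 11: T0 CAS ⇒ ok; ctr=4 reg=3
step 12: T1 LOAD ⇒ load; ctr=4 reg=4
step 13: T3 LOAD ⇒ load; ctr=4 reg=4
step 14: T3 CAS ⇒ ok; ctr=5 reg=4
step 15: T2 CAS ⇒ retry; ctr=5 reg=3
step 16: T1 CAS ⇒ retry; ctr=5 reg=4
step 17: T1 LOAD ⇒ load; ctr=5 reg=5
step 18: T1 CAS ⇒ ok; ctr=6 reg=5

T3 = (1, 1)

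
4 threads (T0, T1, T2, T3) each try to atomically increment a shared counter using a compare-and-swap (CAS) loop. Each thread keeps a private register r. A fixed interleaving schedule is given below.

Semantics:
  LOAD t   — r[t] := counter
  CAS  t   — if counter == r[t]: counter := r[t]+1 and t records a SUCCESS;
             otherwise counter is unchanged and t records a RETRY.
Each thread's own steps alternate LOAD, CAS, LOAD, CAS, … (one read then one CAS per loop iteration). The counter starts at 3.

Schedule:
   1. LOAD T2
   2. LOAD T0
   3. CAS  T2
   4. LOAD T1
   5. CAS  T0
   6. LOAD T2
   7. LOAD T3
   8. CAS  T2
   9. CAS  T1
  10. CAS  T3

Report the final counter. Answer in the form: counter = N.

counter = 5

1. LOAD T2 → mem=3 r[T2]=3 [LOAD]
2. LOAD T0 → mem=3 r[T0]=3 [LOAD]
3. CAS T2 → mem=4 r[T2]=3 [OK]
4. LOAD T1 → mem=4 r[T1]=4 [LOAD]
5. CAS T0 → mem=4 r[T0]=3 [RETRY]
6. LOAD T2 → mem=4 r[T2]=4 [LOAD]
7. LOAD T3 → mem=4 r[T3]=4 [LOAD]
8. CAS T2 → mem=5 r[T2]=4 [OK]
9. CAS T1 → mem=5 r[T1]=4 [RETRY]
10. CAS T3 → mem=5 r[T3]=4 [RETRY]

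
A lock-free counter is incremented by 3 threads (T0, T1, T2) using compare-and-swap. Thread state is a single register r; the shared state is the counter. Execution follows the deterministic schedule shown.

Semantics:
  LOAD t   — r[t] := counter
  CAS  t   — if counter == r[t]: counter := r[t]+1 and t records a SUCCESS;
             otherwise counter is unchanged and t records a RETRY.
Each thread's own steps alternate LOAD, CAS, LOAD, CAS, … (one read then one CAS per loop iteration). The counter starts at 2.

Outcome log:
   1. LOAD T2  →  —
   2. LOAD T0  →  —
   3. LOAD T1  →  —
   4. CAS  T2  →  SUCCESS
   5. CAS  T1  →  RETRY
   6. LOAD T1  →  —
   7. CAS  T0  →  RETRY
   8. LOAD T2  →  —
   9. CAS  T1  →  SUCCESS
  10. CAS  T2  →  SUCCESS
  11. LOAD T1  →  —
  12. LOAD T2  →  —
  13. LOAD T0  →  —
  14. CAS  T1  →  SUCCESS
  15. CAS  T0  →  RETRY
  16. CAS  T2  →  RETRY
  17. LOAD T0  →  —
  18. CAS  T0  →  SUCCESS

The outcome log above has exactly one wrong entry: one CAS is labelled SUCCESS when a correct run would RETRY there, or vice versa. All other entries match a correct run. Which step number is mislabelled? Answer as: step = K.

Reference trace:
1. LOAD T2 → mem=2 r[T2]=2 [LOAD]
2. LOAD T0 → mem=2 r[T0]=2 [LOAD]
3. LOAD T1 → mem=2 r[T1]=2 [LOAD]
4. CAS T2 → mem=3 r[T2]=2 [OK]
5. CAS T1 → mem=3 r[T1]=2 [RETRY]
6. LOAD T1 → mem=3 r[T1]=3 [LOAD]
7. CAS T0 → mem=3 r[T0]=2 [RETRY]
8. LOAD T2 → mem=3 r[T2]=3 [LOAD]
9. CAS T1 → mem=4 r[T1]=3 [OK]
10. CAS T2 → mem=4 r[T2]=3 [RETRY]
11. LOAD T1 → mem=4 r[T1]=4 [LOAD]
12. LOAD T2 → mem=4 r[T2]=4 [LOAD]
13. LOAD T0 → mem=4 r[T0]=4 [LOAD]
14. CAS T1 → mem=5 r[T1]=4 [OK]
15. CAS T0 → mem=5 r[T0]=4 [RETRY]
16. CAS T2 → mem=5 r[T2]=4 [RETRY]
17. LOAD T0 → mem=5 r[T0]=5 [LOAD]
18. CAS T0 → mem=6 r[T0]=5 [OK]
Log disagrees first at step 10.

step = 10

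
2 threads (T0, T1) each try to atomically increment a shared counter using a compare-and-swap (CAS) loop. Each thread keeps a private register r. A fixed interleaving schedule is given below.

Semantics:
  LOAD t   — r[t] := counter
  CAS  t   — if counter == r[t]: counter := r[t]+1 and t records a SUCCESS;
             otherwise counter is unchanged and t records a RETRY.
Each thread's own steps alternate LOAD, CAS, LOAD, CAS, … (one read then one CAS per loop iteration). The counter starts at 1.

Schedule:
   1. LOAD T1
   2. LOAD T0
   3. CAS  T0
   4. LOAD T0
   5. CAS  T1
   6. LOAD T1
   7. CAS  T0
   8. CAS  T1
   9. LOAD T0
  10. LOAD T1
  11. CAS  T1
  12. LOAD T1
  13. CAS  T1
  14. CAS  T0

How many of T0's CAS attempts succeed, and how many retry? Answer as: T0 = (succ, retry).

T0 = (2, 1)

1. LOAD T1 → mem=1 r[T1]=1 [LOAD]
2. LOAD T0 → mem=1 r[T0]=1 [LOAD]
3. CAS T0 → mem=2 r[T0]=1 [OK]
4. LOAD T0 → mem=2 r[T0]=2 [LOAD]
5. CAS T1 → mem=2 r[T1]=1 [RETRY]
6. LOAD T1 → mem=2 r[T1]=2 [LOAD]
7. CAS T0 → mem=3 r[T0]=2 [OK]
8. CAS T1 → mem=3 r[T1]=2 [RETRY]
9. LOAD T0 → mem=3 r[T0]=3 [LOAD]
10. LOAD T1 → mem=3 r[T1]=3 [LOAD]
11. CAS T1 → mem=4 r[T1]=3 [OK]
12. LOAD T1 → mem=4 r[T1]=4 [LOAD]
13. CAS T1 → mem=5 r[T1]=4 [OK]
14. CAS T0 → mem=5 r[T0]=3 [RETRY]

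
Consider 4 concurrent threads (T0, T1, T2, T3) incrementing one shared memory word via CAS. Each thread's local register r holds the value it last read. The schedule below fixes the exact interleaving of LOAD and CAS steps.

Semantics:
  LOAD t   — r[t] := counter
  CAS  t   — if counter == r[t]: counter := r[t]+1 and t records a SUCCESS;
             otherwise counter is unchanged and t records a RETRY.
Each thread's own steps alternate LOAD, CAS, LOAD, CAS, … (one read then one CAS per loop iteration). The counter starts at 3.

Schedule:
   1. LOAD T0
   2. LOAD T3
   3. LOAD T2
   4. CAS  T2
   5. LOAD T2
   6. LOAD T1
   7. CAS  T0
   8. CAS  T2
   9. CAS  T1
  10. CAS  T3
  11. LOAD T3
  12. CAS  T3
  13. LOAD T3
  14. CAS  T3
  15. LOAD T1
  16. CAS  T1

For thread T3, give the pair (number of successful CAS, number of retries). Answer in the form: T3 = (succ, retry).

T3 = (2, 1)

#1 T0 reads 3
#2 T3 reads 3
#3 T2 reads 3
#4 T2 CAS(3→4) writes; counter now 4
#5 T2 reads 4
#6 T1 reads 4
#7 T0 CAS(3→4) fails; counter now 4
#8 T2 CAS(4→5) writes; counter now 5
#9 T1 CAS(4→5) fails; counter now 5
#10 T3 CAS(3→4) fails; counter now 5
#11 T3 reads 5
#12 T3 CAS(5→6) writes; counter now 6
#13 T3 reads 6
#14 T3 CAS(6→7) writes; counter now 7
#15 T1 reads 7
#16 T1 CAS(7→8) writes; counter now 8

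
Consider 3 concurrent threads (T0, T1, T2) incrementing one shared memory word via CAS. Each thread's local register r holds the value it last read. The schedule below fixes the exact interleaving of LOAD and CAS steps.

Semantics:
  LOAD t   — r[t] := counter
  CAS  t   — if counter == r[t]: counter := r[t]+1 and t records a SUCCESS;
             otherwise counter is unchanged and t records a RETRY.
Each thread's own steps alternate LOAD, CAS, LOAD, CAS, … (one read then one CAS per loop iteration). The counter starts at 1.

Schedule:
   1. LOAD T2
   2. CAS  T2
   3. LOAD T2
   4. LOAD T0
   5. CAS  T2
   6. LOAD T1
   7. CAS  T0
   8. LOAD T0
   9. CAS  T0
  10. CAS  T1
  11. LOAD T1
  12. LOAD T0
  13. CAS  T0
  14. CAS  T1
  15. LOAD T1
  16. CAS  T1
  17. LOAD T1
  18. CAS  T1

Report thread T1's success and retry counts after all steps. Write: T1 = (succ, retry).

   1) LOAD T2:  M=1  r_T2=1
   2) CAS  T2:  M=2  r_T2=1 ✓
   3) LOAD T2:  M=2  r_T2=2
   4) LOAD T0:  M=2  r_T0=2
   5) CAS  T2:  M=3  r_T2=2 ✓
   6) LOAD T1:  M=3  r_T1=3
   7) CAS  T0:  M=3  r_T0=2 ✗
   8) LOAD T0:  M=3  r_T0=3
   9) CAS  T0:  M=4  r_T0=3 ✓
  10) CAS  T1:  M=4  r_T1=3 ✗
  11) LOAD T1:  M=4  r_T1=4
  12) LOAD T0:  M=4  r_T0=4
  13) CAS  T0:  M=5  r_T0=4 ✓
  14) CAS  T1:  M=5  r_T1=4 ✗
  15) LOAD T1:  M=5  r_T1=5
  16) CAS  T1:  M=6  r_T1=5 ✓
  17) LOAD T1:  M=6  r_T1=6
  18) CAS  T1:  M=7  r_T1=6 ✓

T1 = (2, 2)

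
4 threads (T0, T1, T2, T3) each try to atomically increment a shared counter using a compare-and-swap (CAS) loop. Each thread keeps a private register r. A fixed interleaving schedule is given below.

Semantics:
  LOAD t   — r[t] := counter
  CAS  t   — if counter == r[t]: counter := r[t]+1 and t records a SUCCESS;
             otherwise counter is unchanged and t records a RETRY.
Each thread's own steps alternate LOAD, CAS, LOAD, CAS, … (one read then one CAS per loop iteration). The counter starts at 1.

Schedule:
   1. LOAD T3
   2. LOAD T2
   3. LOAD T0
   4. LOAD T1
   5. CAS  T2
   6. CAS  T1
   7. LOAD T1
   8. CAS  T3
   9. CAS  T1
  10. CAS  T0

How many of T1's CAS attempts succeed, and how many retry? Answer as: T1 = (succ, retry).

T1 = (1, 1)

T3 LOAD — after: cnt=1, r=1 — load
T2 LOAD — after: cnt=1, r=1 — load
T0 LOAD — after: cnt=1, r=1 — load
T1 LOAD — after: cnt=1, r=1 — load
T2 CAS — after: cnt=2, r=1 — ok
T1 CAS — after: cnt=2, r=1 — retry
T1 LOAD — after: cnt=2, r=2 — load
T3 CAS — after: cnt=2, r=1 — retry
T1 CAS — after: cnt=3, r=2 — ok
T0 CAS — after: cnt=3, r=1 — retry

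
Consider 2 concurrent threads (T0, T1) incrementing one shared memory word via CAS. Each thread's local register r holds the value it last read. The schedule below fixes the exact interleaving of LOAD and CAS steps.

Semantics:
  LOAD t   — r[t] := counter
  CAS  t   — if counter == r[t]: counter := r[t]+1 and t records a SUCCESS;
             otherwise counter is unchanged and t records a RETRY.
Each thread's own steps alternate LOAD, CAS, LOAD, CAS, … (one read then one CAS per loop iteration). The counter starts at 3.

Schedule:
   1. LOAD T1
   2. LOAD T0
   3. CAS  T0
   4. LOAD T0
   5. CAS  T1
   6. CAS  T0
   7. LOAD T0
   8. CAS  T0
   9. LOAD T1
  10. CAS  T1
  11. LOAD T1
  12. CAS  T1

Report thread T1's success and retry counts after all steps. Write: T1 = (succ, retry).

step 1: T1 LOAD ⇒ load; ctr=3 reg=3
step 2: T0 LOAD ⇒ load; ctr=3 reg=3
step 3: T0 CAS ⇒ ok; ctr=4 reg=3
step 4: T0 LOAD ⇒ load; ctr=4 reg=4
step 5: T1 CAS ⇒ retry; ctr=4 reg=3
step 6: T0 CAS ⇒ ok; ctr=5 reg=4
step 7: T0 LOAD ⇒ load; ctr=5 reg=5
step 8: T0 CAS ⇒ ok; ctr=6 reg=5
step 9: T1 LOAD ⇒ load; ctr=6 reg=6
step 10: T1 CAS ⇒ ok; ctr=7 reg=6
step 11: T1 LOAD ⇒ load; ctr=7 reg=7
step 12: T1 CAS ⇒ ok; ctr=8 reg=7

T1 = (2, 1)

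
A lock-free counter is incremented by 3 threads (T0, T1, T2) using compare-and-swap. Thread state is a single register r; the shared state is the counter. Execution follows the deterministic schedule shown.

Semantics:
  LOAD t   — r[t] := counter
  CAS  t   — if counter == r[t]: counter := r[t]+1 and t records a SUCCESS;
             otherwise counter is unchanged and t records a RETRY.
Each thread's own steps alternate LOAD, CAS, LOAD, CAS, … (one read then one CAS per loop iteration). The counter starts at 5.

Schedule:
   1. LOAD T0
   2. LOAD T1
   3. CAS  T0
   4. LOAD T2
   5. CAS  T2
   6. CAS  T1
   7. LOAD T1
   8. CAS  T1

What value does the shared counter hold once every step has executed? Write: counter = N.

counter = 8

#1 T0 reads 5
#2 T1 reads 5
#3 T0 CAS(5→6) writes; counter now 6
#4 T2 reads 6
#5 T2 CAS(6→7) writes; counter now 7
#6 T1 CAS(5→6) fails; counter now 7
#7 T1 reads 7
#8 T1 CAS(7→8) writes; counter now 8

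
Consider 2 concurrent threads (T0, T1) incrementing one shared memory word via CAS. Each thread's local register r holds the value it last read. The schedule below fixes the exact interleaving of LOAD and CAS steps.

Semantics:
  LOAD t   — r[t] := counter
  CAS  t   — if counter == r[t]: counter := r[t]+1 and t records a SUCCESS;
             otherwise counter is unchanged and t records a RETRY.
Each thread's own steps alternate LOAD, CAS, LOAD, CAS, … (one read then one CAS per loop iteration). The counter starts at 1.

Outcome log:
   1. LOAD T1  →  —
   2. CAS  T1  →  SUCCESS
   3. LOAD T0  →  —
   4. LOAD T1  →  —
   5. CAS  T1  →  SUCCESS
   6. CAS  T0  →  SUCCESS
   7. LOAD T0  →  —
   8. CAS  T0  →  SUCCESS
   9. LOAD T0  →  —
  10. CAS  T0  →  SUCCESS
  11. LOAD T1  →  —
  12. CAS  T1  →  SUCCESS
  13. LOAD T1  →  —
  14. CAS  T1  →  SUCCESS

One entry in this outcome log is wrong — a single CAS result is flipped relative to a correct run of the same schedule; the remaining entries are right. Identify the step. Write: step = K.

step = 6

Correct run:
[1] T1.load  rd  (counter 1, T1.r 1)
[2] T1.cas  hit  (counter 2, T1.r 1)
[3] T0.load  rd  (counter 2, T0.r 2)
[4] T1.load  rd  (counter 2, T1.r 2)
[5] T1.cas  hit  (counter 3, T1.r 2)
[6] T0.cas  miss  (counter 3, T0.r 2)
[7] T0.load  rd  (counter 3, T0.r 3)
[8] T0.cas  hit  (counter 4, T0.r 3)
[9] T0.load  rd  (counter 4, T0.r 4)
[10] T0.cas  hit  (counter 5, T0.r 4)
[11] T1.load  rd  (counter 5, T1.r 5)
[12] T1.cas  hit  (counter 6, T1.r 5)
[13] T1.load  rd  (counter 6, T1.r 6)
[14] T1.cas  hit  (counter 7, T1.r 6)
Mismatch at 6.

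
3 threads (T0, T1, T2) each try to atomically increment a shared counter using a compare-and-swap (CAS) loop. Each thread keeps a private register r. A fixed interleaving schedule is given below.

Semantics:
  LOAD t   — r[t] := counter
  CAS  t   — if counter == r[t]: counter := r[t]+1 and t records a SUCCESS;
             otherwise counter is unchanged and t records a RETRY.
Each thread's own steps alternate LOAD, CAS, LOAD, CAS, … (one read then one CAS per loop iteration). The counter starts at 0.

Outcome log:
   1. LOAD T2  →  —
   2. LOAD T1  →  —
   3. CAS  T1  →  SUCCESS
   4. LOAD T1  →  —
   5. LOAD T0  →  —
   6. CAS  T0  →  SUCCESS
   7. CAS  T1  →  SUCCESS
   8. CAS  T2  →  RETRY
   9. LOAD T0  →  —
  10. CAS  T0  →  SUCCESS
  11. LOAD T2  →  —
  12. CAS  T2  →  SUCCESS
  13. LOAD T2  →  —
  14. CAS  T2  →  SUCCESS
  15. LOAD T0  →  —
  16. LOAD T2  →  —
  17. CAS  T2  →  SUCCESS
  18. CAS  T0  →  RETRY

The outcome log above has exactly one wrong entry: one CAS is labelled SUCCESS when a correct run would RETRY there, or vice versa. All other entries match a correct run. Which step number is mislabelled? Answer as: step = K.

step = 7

Correct run:
1. LOAD T2 → mem=0 r[T2]=0 [LOAD]
2. LOAD T1 → mem=0 r[T1]=0 [LOAD]
3. CAS T1 → mem=1 r[T1]=0 [OK]
4. LOAD T1 → mem=1 r[T1]=1 [LOAD]
5. LOAD T0 → mem=1 r[T0]=1 [LOAD]
6. CAS T0 → mem=2 r[T0]=1 [OK]
7. CAS T1 → mem=2 r[T1]=1 [RETRY]
8. CAS T2 → mem=2 r[T2]=0 [RETRY]
9. LOAD T0 → mem=2 r[T0]=2 [LOAD]
10. CAS T0 → mem=3 r[T0]=2 [OK]
11. LOAD T2 → mem=3 r[T2]=3 [LOAD]
12. CAS T2 → mem=4 r[T2]=3 [OK]
13. LOAD T2 → mem=4 r[T2]=4 [LOAD]
14. CAS T2 → mem=5 r[T2]=4 [OK]
15. LOAD T0 → mem=5 r[T0]=5 [LOAD]
16. LOAD T2 → mem=5 r[T2]=5 [LOAD]
17. CAS T2 → mem=6 r[T2]=5 [OK]
18. CAS T0 → mem=6 r[T0]=5 [RETRY]
Log disagrees first at step 7.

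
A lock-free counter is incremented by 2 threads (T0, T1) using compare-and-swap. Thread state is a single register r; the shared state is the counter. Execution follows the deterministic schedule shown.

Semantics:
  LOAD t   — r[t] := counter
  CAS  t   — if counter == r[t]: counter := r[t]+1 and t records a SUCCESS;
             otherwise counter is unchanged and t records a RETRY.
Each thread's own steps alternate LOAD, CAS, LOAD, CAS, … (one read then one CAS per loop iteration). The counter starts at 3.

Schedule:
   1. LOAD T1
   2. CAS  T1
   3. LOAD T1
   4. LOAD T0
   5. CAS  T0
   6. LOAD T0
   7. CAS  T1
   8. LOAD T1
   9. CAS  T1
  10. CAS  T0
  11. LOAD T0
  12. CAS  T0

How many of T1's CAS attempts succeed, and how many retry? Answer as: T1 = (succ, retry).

1. LOAD T1 → mem=3 r[T1]=3 [LOAD]
2. CAS T1 → mem=4 r[T1]=3 [OK]
3. LOAD T1 → mem=4 r[T1]=4 [LOAD]
4. LOAD T0 → mem=4 r[T0]=4 [LOAD]
5. CAS T0 → mem=5 r[T0]=4 [OK]
6. LOAD T0 → mem=5 r[T0]=5 [LOAD]
7. CAS T1 → mem=5 r[T1]=4 [RETRY]
8. LOAD T1 → mem=5 r[T1]=5 [LOAD]
9. CAS T1 → mem=6 r[T1]=5 [OK]
10. CAS T0 → mem=6 r[T0]=5 [RETRY]
11. LOAD T0 → mem=6 r[T0]=6 [LOAD]
12. CAS T0 → mem=7 r[T0]=6 [OK]

T1 = (2, 1)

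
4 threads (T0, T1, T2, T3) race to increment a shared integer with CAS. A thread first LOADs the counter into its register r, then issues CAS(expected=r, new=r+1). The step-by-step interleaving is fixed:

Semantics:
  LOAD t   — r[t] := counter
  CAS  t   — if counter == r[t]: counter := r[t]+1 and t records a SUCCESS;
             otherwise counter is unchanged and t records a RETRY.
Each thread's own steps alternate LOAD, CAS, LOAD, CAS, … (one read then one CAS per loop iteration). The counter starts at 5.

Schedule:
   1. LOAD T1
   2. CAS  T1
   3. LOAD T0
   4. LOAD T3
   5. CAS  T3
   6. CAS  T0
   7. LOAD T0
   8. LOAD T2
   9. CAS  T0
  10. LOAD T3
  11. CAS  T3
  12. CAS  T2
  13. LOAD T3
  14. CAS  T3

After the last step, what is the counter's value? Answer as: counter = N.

counter = 10

step 1: T1 LOAD ⇒ load; ctr=5 reg=5
step 2: T1 CAS ⇒ ok; ctr=6 reg=5
step 3: T0 LOAD ⇒ load; ctr=6 reg=6
step 4: T3 LOAD ⇒ load; ctr=6 reg=6
step 5: T3 CAS ⇒ ok; ctr=7 reg=6
step 6: T0 CAS ⇒ retry; ctr=7 reg=6
step 7: T0 LOAD ⇒ load; ctr=7 reg=7
step 8: T2 LOAD ⇒ load; ctr=7 reg=7
step 9: T0 CAS ⇒ ok; ctr=8 reg=7
step 10: T3 LOAD ⇒ load; ctr=8 reg=8
step 11: T3 CAS ⇒ ok; ctr=9 reg=8
step 12: T2 CAS ⇒ retry; ctr=9 reg=7
step 13: T3 LOAD ⇒ load; ctr=9 reg=9
step 14: T3 CAS ⇒ ok; ctr=10 reg=9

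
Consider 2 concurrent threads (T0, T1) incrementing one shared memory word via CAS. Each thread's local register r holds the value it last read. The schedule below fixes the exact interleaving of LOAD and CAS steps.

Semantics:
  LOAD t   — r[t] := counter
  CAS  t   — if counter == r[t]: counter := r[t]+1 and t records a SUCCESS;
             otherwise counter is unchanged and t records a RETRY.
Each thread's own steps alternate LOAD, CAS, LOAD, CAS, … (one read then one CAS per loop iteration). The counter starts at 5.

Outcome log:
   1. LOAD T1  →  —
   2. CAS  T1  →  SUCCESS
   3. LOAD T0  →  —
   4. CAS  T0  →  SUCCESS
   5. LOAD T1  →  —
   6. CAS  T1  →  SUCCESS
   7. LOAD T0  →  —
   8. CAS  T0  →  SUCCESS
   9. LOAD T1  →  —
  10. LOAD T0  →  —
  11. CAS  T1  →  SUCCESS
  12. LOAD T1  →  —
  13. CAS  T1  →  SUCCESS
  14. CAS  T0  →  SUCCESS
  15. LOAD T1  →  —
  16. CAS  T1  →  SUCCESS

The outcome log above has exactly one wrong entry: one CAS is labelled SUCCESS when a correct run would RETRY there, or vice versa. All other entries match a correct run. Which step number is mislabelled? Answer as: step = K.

Re-executing:
1. LOAD T1 → mem=5 r[T1]=5 [LOAD]
2. CAS T1 → mem=6 r[T1]=5 [OK]
3. LOAD T0 → mem=6 r[T0]=6 [LOAD]
4. CAS T0 → mem=7 r[T0]=6 [OK]
5. LOAD T1 → mem=7 r[T1]=7 [LOAD]
6. CAS T1 → mem=8 r[T1]=7 [OK]
7. LOAD T0 → mem=8 r[T0]=8 [LOAD]
8. CAS T0 → mem=9 r[T0]=8 [OK]
9. LOAD T1 → mem=9 r[T1]=9 [LOAD]
10. LOAD T0 → mem=9 r[T0]=9 [LOAD]
11. CAS T1 → mem=10 r[T1]=9 [OK]
12. LOAD T1 → mem=10 r[T1]=10 [LOAD]
13. CAS T1 → mem=11 r[T1]=10 [OK]
14. CAS T0 → mem=11 r[T0]=9 [RETRY]
15. LOAD T1 → mem=11 r[T1]=11 [LOAD]
16. CAS T1 → mem=12 r[T1]=11 [OK]
Mismatch at 14.

step = 14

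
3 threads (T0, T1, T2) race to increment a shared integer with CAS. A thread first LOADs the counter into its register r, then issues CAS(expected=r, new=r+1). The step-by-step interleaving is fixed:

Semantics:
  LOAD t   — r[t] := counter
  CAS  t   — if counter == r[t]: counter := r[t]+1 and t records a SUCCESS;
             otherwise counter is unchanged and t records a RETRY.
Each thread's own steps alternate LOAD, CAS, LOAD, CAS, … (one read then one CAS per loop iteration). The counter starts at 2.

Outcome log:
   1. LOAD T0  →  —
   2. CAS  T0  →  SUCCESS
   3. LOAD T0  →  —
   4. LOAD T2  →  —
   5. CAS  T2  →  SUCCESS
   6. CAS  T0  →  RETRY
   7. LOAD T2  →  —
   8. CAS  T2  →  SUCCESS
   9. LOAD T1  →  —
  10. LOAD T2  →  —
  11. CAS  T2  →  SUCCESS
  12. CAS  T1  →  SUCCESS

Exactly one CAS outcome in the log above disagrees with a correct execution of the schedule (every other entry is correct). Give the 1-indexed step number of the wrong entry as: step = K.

Reference trace:
step 1: T0 LOAD ⇒ load; ctr=2 reg=2
step 2: T0 CAS ⇒ ok; ctr=3 reg=2
step 3: T0 LOAD ⇒ load; ctr=3 reg=3
step 4: T2 LOAD ⇒ load; ctr=3 reg=3
step 5: T2 CAS ⇒ ok; ctr=4 reg=3
step 6: T0 CAS ⇒ retry; ctr=4 reg=3
step 7: T2 LOAD ⇒ load; ctr=4 reg=4
step 8: T2 CAS ⇒ ok; ctr=5 reg=4
step 9: T1 LOAD ⇒ load; ctr=5 reg=5
step 10: T2 LOAD ⇒ load; ctr=5 reg=5
step 11: T2 CAS ⇒ ok; ctr=6 reg=5
step 12: T1 CAS ⇒ retry; ctr=6 reg=5
Flip is step 12.

step = 12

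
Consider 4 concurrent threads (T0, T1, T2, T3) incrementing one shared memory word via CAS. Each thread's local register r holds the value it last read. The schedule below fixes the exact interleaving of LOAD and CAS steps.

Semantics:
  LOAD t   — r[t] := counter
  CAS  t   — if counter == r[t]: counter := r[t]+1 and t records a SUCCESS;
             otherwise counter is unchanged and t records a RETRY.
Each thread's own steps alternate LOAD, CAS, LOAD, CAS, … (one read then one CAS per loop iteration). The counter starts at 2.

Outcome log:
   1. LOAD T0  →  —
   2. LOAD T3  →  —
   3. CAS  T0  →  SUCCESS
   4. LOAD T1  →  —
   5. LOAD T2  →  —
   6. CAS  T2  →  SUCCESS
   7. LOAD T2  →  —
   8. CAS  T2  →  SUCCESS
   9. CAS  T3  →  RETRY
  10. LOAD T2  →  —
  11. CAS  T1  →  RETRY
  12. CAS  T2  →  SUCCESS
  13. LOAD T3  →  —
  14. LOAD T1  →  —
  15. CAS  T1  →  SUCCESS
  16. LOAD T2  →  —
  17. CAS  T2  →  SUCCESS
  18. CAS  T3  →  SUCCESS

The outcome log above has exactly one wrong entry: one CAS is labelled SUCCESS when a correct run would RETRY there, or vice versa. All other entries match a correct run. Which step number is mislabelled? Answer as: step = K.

step = 18

Re-executing:
[1] T0.load  rd  (counter 2, T0.r 2)
[2] T3.load  rd  (counter 2, T3.r 2)
[3] T0.cas  hit  (counter 3, T0.r 2)
[4] T1.load  rd  (counter 3, T1.r 3)
[5] T2.load  rd  (counter 3, T2.r 3)
[6] T2.cas  hit  (counter 4, T2.r 3)
[7] T2.load  rd  (counter 4, T2.r 4)
[8] T2.cas  hit  (counter 5, T2.r 4)
[9] T3.cas  miss  (counter 5, T3.r 2)
[10] T2.load  rd  (counter 5, T2.r 5)
[11] T1.cas  miss  (counter 5, T1.r 3)
[12] T2.cas  hit  (counter 6, T2.r 5)
[13] T3.load  rd  (counter 6, T3.r 6)
[14] T1.load  rd  (counter 6, T1.r 6)
[15] T1.cas  hit  (counter 7, T1.r 6)
[16] T2.load  rd  (counter 7, T2.r 7)
[17] T2.cas  hit  (counter 8, T2.r 7)
[18] T3.cas  miss  (counter 8, T3.r 6)
Flip is step 18.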